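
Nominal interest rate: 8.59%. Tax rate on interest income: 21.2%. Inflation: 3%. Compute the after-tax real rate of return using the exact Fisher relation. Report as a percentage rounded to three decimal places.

After-tax nominal return = 8.59% × (1 − 0.212) = 6.76892%.
1 + r = 1.0676892 / 1.03000 = 1.036591
After-tax real rate = 1.036591 − 1 → 3.659%.

3.659%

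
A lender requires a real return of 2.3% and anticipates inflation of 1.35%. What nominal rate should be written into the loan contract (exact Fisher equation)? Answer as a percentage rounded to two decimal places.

(1 + i) = (1 + r)(1 + π) = 1.02300 × 1.01350 = 1.0368105
i = 1.0368105 − 1, so the required nominal rate is 3.68%.

3.68%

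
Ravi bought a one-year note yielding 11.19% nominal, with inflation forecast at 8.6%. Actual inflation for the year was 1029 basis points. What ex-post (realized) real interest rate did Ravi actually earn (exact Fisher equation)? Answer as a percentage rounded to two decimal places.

Ex-post: (1 + 0.1119)/(1 + 0.1029) − 1 = 0.8160%
So the realized real rate is 0.82%.

0.82%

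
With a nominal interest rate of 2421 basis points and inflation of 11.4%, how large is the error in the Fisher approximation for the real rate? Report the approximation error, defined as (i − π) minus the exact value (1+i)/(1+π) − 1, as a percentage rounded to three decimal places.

Approximate: r ≈ 24.210% − 11.400% = 12.8100%
Exact: (1 + 0.2421)/(1 + 0.1140) − 1 = 11.4991%
Error = 12.8100% − 11.4991% = 1.3109% → 1.311%.

1.311%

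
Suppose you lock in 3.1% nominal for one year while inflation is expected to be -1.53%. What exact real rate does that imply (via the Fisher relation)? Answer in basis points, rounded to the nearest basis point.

1 + r = 1.03100 / 0.98470 = 1.047019
r = 1.047019 − 1 = 4.7019%, i.e. 470 basis points.

470 basis points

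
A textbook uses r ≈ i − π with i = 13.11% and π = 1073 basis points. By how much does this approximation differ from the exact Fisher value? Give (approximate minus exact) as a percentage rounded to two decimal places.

Approximate: r ≈ 13.110% − 10.730% = 2.3800%
Exact: (1 + 0.1311)/(1 + 0.1073) − 1 = 2.1494%
Error = 2.3800% − 2.1494% = 0.2306% → 0.23%.

0.23%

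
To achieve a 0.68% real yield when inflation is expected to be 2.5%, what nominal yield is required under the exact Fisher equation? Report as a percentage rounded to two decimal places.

3.20%

(1 + i) = (1 + r)(1 + π) = 1.00680 × 1.02500 = 1.03197
i = 1.03197 − 1, so the required nominal rate is 3.20%.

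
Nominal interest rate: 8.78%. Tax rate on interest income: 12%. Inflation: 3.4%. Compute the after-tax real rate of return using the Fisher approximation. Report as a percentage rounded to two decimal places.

After-tax nominal return = 8.78% × (1 − 0.12) = 7.7264%.
r ≈ 7.7264% − 3.4% → 4.33%.

4.33%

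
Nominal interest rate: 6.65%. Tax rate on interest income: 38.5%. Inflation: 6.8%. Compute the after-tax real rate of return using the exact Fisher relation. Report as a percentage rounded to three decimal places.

After-tax nominal return = 6.65% × (1 − 0.385) = 4.08975%.
1 + r = 1.0408975 / 1.06800 = 0.974623
After-tax real rate = 0.974623 − 1 → -2.538%.

-2.538%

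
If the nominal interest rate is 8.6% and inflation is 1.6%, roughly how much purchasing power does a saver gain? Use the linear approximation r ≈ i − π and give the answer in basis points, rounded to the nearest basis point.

r ≈ i − π = 8.6% − 1.6% = 700 basis points.

700 basis points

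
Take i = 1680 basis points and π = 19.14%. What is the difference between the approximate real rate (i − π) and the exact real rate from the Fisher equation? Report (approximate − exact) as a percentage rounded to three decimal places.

Approximate: r ≈ 16.800% − 19.140% = -2.3400%
Exact: (1 + 0.1680)/(1 + 0.1914) − 1 = -1.9641%
Error = -2.3400% − (-1.9641%) = -0.3759% → -0.376%.

-0.376%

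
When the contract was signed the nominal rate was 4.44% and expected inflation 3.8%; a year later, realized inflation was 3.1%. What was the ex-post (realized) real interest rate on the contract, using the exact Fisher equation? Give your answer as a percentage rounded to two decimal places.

Ex-post: (1 + 0.0444)/(1 + 0.0310) − 1 = 1.2997%
So the realized real rate is 1.30%.

1.30%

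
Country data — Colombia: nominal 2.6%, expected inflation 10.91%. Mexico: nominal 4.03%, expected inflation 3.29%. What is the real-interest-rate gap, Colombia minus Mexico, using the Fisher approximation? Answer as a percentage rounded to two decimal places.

Colombia: 2.6% − 10.91% = -8.310%
Mexico: 4.03% − 3.29% = 0.740%
Differential = -9.050% → -9.05%.

-9.05%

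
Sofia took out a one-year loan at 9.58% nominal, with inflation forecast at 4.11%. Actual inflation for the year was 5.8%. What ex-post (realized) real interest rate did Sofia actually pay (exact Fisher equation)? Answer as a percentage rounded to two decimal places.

3.57%

Ex-post: (1 + 0.0958)/(1 + 0.0580) − 1 = 3.5728%
So the realized real rate is 3.57%.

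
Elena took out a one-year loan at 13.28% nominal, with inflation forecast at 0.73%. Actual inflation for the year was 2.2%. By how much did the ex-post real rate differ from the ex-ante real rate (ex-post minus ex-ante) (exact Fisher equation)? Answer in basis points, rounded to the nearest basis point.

-162 basis points

Ex-ante: (1 + 0.1328)/(1 + 0.0073) − 1 = 12.4590%
Ex-post: (1 + 0.1328)/(1 + 0.0220) − 1 = 10.8415%
Difference (ex-post − ex-ante) = -1.6176% → -162 basis points.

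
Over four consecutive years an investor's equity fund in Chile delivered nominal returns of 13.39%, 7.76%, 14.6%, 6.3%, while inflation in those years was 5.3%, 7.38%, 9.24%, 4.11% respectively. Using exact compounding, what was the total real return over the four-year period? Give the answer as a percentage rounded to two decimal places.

15.75%

Nominal growth factor = 1.1339 × 1.0776 × 1.1460 × 1.0630 = 1.488505
Price-level growth factor = 1.0530 × 1.0738 × 1.0924 × 1.0411 = 1.285955
Real growth factor = 1.488505 / 1.285955 = 1.157509
Total real return = 1.157509 − 1 → 15.75%.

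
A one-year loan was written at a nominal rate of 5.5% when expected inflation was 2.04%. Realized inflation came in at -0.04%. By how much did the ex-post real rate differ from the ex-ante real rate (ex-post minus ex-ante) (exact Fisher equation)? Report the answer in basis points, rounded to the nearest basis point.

215 basis points

Ex-ante: (1 + 0.0550)/(1 + 0.0204) − 1 = 3.3908%
Ex-post: (1 + 0.0550)/(1 − 0.0004) − 1 = 5.5422%
Difference (ex-post − ex-ante) = 2.1514% → 215 basis points.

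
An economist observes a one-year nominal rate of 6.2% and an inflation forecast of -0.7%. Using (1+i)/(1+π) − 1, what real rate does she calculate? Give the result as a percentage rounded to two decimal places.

6.95%

1 + r = 1.06200 / 0.99300 = 1.069486
r = 1.069486 − 1 = 6.9486%, i.e. 6.95%.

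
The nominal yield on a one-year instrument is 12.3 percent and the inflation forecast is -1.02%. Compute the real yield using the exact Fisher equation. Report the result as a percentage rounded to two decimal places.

By the Fisher equation, 1 + r = (1 + i)/(1 + π).
1 + r = 1.12300 / 0.98980 = 1.134573
r = 1.134573 − 1 = 13.4573%, i.e. 13.46%.

13.46%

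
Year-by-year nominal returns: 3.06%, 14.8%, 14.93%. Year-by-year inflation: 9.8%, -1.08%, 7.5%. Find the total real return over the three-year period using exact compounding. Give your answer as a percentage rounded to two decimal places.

Compound the nominal returns: 1.0306 × 1.1480 × 1.1493 = 1.359770.
Compound inflation: 1.0980 × 0.9892 × 1.0750 = 1.167602.
Deflate: 1.359770 / 1.167602 = 1.164583.
Total real return = 1.164583 − 1 → 16.46%.

16.46%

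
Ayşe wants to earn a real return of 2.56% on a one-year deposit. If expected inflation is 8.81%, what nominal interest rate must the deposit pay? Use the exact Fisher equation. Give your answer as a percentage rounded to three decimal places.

(1 + i) = (1 + r)(1 + π) = 1.02560 × 1.08810 = 1.11595536
i = 1.11595536 − 1, so the required nominal rate is 11.596%.

11.596%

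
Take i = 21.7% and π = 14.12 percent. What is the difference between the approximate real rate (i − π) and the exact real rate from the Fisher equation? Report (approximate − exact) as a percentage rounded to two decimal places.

Approximate: r ≈ 21.700% − 14.120% = 7.5800%
Exact: (1 + 0.2170)/(1 + 0.1412) − 1 = 6.6421%
Error = 7.5800% − 6.6421% = 0.9379% → 0.94%.

0.94%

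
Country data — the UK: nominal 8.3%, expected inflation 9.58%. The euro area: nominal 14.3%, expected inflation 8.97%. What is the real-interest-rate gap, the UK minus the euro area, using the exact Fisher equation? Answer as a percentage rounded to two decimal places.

-6.06%

The UK: (1 + 0.0830)/(1 + 0.0958) − 1 = -1.1681%
The euro area: (1 + 0.1430)/(1 + 0.0897) − 1 = 4.8913%
Differential = -1.1681% − 4.8913% = -6.0594% → -6.06%.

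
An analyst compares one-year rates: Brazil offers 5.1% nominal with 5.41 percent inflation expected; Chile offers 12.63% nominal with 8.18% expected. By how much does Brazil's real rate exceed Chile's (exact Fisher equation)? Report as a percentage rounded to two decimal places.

-4.41%

Brazil: (1 + 0.0510)/(1 + 0.0541) − 1 = -0.2941%
Chile: (1 + 0.1263)/(1 + 0.0818) − 1 = 4.1135%
Differential = -0.2941% − 4.1135% = -4.4076% → -4.41%.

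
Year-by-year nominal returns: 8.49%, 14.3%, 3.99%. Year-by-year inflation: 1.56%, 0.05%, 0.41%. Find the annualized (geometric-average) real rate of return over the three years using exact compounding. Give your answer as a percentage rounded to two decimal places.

8.12%

Nominal growth factor = 1.0849 × 1.1430 × 1.0399 = 1.28951832
Price-level growth factor = 1.0156 × 1.0005 × 1.0041 = 1.02027384
Real growth factor = 1.28951832 / 1.02027384 = 1.26389433
Annualized real rate = 1.26389433^(1/3) − 1 = 8.1194% → 8.12%.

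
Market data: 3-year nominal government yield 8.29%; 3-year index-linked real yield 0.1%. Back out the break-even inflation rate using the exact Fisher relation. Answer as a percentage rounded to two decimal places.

(1 + π) = (1 + i)/(1 + r) = 1.08290 / 1.00100 = 1.081818
Break-even inflation = 1.081818 − 1 → 8.18%.

8.18%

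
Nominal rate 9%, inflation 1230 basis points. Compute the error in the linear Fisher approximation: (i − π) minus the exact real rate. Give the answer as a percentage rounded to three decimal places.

-0.361%

Approximate: r ≈ 9.000% − 12.300% = -3.3000%
Exact: (1 + 0.0900)/(1 + 0.1230) − 1 = -2.9386%
Error = -3.3000% − (-2.9386%) = -0.3614% → -0.361%.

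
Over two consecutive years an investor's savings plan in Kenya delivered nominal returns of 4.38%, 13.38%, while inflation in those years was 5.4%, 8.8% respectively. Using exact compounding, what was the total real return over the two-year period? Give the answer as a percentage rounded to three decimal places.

3.201%

Nominal growth factor = 1.0438 × 1.1338 = 1.183460
Price-level growth factor = 1.0540 × 1.0880 = 1.146752
Real growth factor = 1.183460 / 1.146752 = 1.032011
Total real return = 1.032011 − 1 → 3.201%.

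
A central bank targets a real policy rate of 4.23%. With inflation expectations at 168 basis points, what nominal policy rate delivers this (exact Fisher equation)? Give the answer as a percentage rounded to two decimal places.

(1 + i) = (1 + r)(1 + π) = 1.04230 × 1.01680 = 1.05981064
i = 1.05981064 − 1, so the required nominal rate is 5.98%.

5.98%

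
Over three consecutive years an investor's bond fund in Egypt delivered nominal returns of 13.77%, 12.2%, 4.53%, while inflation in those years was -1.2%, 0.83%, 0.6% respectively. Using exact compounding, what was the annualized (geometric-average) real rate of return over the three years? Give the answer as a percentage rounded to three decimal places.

10.012%

Nominal growth factor = 1.1377 × 1.1220 × 1.0453 = 1.33432482
Price-level growth factor = 0.9880 × 1.0083 × 1.0060 = 1.00217760
Real growth factor = 1.33432482 / 1.00217760 = 1.33142551
Annualized real rate = 1.33142551^(1/3) − 1 = 10.0117% → 10.012%.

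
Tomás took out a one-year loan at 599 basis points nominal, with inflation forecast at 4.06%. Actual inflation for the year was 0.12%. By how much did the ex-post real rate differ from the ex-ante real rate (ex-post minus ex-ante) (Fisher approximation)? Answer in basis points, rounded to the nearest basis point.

394 basis points

Ex-ante: 5.99% − 4.06% = 1.930%
Ex-post: 5.99% − 0.12% = 5.870%
Difference (ex-post − ex-ante) = 3.9400% → 394 basis points.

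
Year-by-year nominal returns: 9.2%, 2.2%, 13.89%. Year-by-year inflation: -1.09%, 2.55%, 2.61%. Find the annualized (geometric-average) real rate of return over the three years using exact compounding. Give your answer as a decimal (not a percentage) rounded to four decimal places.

Nominal growth factor = 1.0920 × 1.0220 × 1.1389 = 1.27103973
Price-level growth factor = 0.9891 × 1.0255 × 1.0261 = 1.04079586
Real growth factor = 1.27103973 / 1.04079586 = 1.22121906
Annualized real rate = 1.22121906^(1/3) − 1 = 6.8886% → 0.0689.

0.0689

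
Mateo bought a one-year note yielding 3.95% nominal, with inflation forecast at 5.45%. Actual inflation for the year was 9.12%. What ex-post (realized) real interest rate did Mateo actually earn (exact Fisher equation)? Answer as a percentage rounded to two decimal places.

Ex-post: (1 + 0.0395)/(1 + 0.0912) − 1 = -4.7379%
So the realized real rate is -4.74%.

-4.74%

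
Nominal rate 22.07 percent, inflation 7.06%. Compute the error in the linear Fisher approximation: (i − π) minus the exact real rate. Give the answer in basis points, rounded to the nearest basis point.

99 basis points

Approximate: r ≈ 22.070% − 7.060% = 15.0100%
Exact: (1 + 0.2207)/(1 + 0.0706) − 1 = 14.0202%
Error = 15.0100% − 14.0202% = 0.9898% → 99 basis points.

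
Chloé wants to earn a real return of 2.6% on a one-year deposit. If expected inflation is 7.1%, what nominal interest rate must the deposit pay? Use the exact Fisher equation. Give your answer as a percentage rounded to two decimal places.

9.88%

(1 + i) = (1 + r)(1 + π) = 1.02600 × 1.07100 = 1.098846
i = 1.098846 − 1, so the required nominal rate is 9.88%.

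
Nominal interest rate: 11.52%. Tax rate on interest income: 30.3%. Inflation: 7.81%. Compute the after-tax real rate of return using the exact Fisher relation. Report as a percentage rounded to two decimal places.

After-tax nominal return = 11.52% × (1 − 0.303) = 8.02944%.
1 + r = 1.0802944 / 1.07810 = 1.002035
After-tax real rate = 1.002035 − 1 → 0.20%.

0.20%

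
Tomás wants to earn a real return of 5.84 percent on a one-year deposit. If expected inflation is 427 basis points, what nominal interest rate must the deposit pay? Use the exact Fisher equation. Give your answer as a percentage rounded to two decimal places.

10.36%

(1 + i) = (1 + r)(1 + π) = 1.05840 × 1.04270 = 1.10359368
i = 1.10359368 − 1, so the required nominal rate is 10.36%.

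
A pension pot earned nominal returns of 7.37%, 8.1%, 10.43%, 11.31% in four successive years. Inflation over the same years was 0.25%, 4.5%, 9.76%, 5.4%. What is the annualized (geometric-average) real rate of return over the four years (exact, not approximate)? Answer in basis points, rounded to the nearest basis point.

Nominal growth factor = 1.0737 × 1.0810 × 1.1043 × 1.1131 = 1.42669094
Price-level growth factor = 1.0025 × 1.0450 × 1.0976 × 1.0540 = 1.21195189
Real growth factor = 1.42669094 / 1.21195189 = 1.17718446
Annualized real rate = 1.17718446^(1/4) − 1 = 4.1624% → 416 basis points.

416 basis points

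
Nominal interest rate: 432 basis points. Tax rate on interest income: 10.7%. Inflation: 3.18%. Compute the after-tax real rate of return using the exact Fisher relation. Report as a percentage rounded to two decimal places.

0.66%

After-tax nominal return = 4.32% × (1 − 0.107) = 3.85776%.
1 + r = 1.0385776 / 1.03180 = 1.006569
After-tax real rate = 1.006569 − 1 → 0.66%.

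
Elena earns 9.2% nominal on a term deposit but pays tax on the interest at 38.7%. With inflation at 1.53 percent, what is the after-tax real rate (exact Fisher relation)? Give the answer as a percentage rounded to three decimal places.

4.048%

After-tax nominal return = 9.2% × (1 − 0.387) = 5.6396%.
1 + r = 1.056396 / 1.01530 = 1.040477
After-tax real rate = 1.040477 − 1 → 4.048%.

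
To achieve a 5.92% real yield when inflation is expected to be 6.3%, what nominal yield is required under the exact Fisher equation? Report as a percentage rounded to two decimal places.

12.59%

(1 + i) = (1 + r)(1 + π) = 1.05920 × 1.06300 = 1.1259296
i = 1.1259296 − 1, so the required nominal rate is 12.59%.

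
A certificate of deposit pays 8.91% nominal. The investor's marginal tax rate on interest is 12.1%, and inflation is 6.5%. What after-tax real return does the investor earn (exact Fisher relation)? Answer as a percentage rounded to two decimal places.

1.25%

After-tax nominal return = 8.91% × (1 − 0.121) = 7.83189%.
1 + r = 1.0783189 / 1.06500 = 1.012506
After-tax real rate = 1.012506 − 1 → 1.25%.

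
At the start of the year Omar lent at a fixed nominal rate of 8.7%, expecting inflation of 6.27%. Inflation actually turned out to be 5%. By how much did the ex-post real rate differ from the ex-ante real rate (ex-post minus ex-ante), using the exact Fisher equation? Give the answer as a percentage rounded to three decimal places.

Ex-ante: (1 + 0.0870)/(1 + 0.0627) − 1 = 2.2866%
Ex-post: (1 + 0.0870)/(1 + 0.0500) − 1 = 3.5238%
Difference (ex-post − ex-ante) = 1.2372% → 1.237%.

1.237%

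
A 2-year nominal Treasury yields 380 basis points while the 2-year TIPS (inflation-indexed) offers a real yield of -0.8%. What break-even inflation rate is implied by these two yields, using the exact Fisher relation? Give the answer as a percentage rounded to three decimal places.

(1 + π) = (1 + i)/(1 + r) = 1.03800 / 0.99200 = 1.046371
Break-even inflation = 1.046371 − 1 → 4.637%.

4.637%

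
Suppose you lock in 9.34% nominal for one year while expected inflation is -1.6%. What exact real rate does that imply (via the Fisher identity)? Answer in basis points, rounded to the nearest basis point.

1 + r = 1.09340 / 0.98400 = 1.111179
r = 1.111179 − 1 = 11.1179%, i.e. 1112 basis points.

1112 basis points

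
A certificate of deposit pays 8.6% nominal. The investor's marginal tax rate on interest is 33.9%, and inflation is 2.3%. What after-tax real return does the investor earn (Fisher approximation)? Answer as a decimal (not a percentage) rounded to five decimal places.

0.03385

After-tax nominal return = 8.6% × (1 − 0.339) = 5.6846%.
r ≈ 5.6846% − 2.3% → 0.03385.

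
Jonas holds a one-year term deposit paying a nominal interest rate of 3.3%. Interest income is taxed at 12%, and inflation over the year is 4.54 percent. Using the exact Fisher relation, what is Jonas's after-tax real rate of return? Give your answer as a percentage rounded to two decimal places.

After-tax nominal return = 3.3% × (1 − 0.12) = 2.9040%.
1 + r = 1.02904 / 1.04540 = 0.9843505
After-tax real rate = 0.9843505 − 1 → -1.56%.

-1.56%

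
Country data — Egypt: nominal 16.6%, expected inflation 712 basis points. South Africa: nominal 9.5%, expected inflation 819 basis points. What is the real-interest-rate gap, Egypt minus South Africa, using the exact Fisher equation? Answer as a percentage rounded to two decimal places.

7.64%

Egypt: (1 + 0.1660)/(1 + 0.0712) − 1 = 8.8499%
South Africa: (1 + 0.0950)/(1 + 0.0819) − 1 = 1.2108%
Differential = 8.8499% − 1.2108% = 7.6391% → 7.64%.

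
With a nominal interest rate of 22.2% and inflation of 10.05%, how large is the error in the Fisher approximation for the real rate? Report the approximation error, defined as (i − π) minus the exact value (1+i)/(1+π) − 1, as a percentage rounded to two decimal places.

Approximate: r ≈ 22.200% − 10.050% = 12.1500%
Exact: (1 + 0.2220)/(1 + 0.1005) − 1 = 11.0404%
Error = 12.1500% − 11.0404% = 1.1096% → 1.11%.

1.11%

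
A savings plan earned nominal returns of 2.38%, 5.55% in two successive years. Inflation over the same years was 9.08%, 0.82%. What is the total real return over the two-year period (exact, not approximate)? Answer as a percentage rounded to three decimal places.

-1.739%

Nominal growth factor = 1.0238 × 1.0555 = 1.080621
Price-level growth factor = 1.0908 × 1.0082 = 1.099745
Real growth factor = 1.080621 / 1.099745 = 0.982611
Total real return = 0.982611 − 1 → -1.739%.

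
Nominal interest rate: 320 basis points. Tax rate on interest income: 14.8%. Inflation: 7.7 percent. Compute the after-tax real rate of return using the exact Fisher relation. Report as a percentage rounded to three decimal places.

After-tax nominal return = 3.2% × (1 − 0.148) = 2.7264%.
1 + r = 1.027264 / 1.07700 = 0.953820
After-tax real rate = 0.953820 − 1 → -4.618%.

-4.618%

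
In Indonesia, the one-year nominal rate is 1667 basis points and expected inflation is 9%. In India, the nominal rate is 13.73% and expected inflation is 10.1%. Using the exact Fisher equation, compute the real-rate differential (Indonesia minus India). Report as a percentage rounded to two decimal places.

Indonesia: (1 + 0.1667)/(1 + 0.0900) − 1 = 7.0367%
India: (1 + 0.1373)/(1 + 0.1010) − 1 = 3.2970%
Differential = 7.0367% − 3.2970% = 3.7397% → 3.74%.

3.74%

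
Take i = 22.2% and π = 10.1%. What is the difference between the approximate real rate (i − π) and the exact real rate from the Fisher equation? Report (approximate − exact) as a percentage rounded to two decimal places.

Approximate: r ≈ 22.200% − 10.100% = 12.1000%
Exact: (1 + 0.2220)/(1 + 0.1010) − 1 = 10.9900%
Error = 12.1000% − 10.9900% = 1.1100% → 1.11%.

1.11%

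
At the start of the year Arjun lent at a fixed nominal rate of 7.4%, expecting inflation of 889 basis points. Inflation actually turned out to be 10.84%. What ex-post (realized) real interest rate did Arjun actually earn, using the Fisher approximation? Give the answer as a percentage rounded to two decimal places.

Ex-post: 7.4% − 10.84% = -3.440%
So the realized real rate is -3.44%.

-3.44%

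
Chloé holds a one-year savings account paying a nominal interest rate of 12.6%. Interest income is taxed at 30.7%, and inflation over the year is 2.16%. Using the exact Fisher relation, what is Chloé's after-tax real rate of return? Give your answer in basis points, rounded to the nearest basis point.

643 basis points

After-tax nominal return = 12.6% × (1 − 0.307) = 8.7318%.
1 + r = 1.087318 / 1.02160 = 1.064329
After-tax real rate = 1.064329 − 1 → 643 basis points.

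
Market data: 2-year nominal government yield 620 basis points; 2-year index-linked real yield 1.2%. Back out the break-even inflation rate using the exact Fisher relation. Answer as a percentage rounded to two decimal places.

4.94%

(1 + π) = (1 + i)/(1 + r) = 1.06200 / 1.01200 = 1.049407
Break-even inflation = 1.049407 − 1 → 4.94%.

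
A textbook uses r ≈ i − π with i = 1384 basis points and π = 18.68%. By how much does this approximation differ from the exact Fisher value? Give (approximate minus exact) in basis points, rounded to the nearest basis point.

Approximate: r ≈ 13.840% − 18.680% = -4.8400%
Exact: (1 + 0.1384)/(1 + 0.1868) − 1 = -4.0782%
Error = -4.8400% − (-4.0782%) = -0.7618% → -76 basis points.

-76 basis points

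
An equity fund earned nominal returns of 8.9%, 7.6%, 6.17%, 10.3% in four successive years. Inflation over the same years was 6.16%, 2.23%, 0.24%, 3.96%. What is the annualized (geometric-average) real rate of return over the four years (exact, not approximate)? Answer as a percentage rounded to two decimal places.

Compound the nominal returns: 1.0890 × 1.0760 × 1.0617 × 1.1030 = 1.37220021.
Compound inflation: 1.0616 × 1.0223 × 1.0024 × 1.0396 = 1.13095832.
Deflate: 1.37220021 / 1.13095832 = 1.21330750.
Annualized real rate = 1.21330750^(1/4) − 1 = 4.9525% → 4.95%.

4.95%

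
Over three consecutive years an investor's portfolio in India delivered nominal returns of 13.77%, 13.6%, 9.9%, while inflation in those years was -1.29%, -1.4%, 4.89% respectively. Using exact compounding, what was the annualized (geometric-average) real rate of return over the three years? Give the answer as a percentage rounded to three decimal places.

Compound the nominal returns: 1.1377 × 1.1360 × 1.0990 = 1.42037749.
Compound inflation: 0.9871 × 0.9860 × 1.0489 = 1.02087402.
Deflate: 1.42037749 / 1.02087402 = 1.39133474.
Annualized real rate = 1.39133474^(1/3) − 1 = 11.6376% → 11.638%.

11.638%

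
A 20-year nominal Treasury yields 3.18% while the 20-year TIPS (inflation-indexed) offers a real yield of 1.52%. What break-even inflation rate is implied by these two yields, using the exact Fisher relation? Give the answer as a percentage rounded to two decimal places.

1.64%

(1 + π) = (1 + i)/(1 + r) = 1.03180 / 1.01520 = 1.016351
Break-even inflation = 1.016351 − 1 → 1.64%.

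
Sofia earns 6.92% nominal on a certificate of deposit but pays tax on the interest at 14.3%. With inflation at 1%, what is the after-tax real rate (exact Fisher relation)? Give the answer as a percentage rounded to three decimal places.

4.882%

After-tax nominal return = 6.92% × (1 − 0.143) = 5.93044%.
1 + r = 1.0593044 / 1.01000 = 1.048816
After-tax real rate = 1.048816 − 1 → 4.882%.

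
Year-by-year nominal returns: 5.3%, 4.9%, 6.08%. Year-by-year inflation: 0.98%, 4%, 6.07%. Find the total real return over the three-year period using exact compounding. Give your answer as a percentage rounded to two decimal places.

Nominal growth factor = 1.0530 × 1.0490 × 1.0608 = 1.171756
Price-level growth factor = 1.0098 × 1.0400 × 1.0607 = 1.113939
Real growth factor = 1.171756 / 1.113939 = 1.051904
Total real return = 1.051904 − 1 → 5.19%.

5.19%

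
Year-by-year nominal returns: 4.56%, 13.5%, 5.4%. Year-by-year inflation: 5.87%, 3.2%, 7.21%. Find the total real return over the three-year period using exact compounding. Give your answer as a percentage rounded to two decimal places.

6.79%

Nominal growth factor = 1.0456 × 1.1350 × 1.0540 = 1.250841
Price-level growth factor = 1.0587 × 1.0320 × 1.0721 = 1.171353
Real growth factor = 1.250841 / 1.171353 = 1.067860
Total real return = 1.067860 − 1 → 6.79%.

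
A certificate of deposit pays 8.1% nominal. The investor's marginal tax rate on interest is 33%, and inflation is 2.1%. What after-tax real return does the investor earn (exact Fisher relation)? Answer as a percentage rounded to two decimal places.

After-tax nominal return = 8.1% × (1 − 0.33) = 5.4270%.
1 + r = 1.05427 / 1.02100 = 1.032586
After-tax real rate = 1.032586 − 1 → 3.26%.

3.26%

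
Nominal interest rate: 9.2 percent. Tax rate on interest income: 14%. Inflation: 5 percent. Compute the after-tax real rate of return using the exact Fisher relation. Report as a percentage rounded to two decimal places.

2.77%

After-tax nominal return = 9.2% × (1 − 0.14) = 7.9120%.
1 + r = 1.07912 / 1.05000 = 1.027733
After-tax real rate = 1.027733 − 1 → 2.77%.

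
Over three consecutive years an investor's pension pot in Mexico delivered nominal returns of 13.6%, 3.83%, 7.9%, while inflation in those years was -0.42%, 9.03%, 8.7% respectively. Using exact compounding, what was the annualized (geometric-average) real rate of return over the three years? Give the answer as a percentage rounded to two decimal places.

2.55%

Compound the nominal returns: 1.1360 × 1.0383 × 1.0790 = 1.27269000.
Compound inflation: 0.9958 × 1.0903 × 1.0870 = 1.18017844.
Deflate: 1.27269000 / 1.18017844 = 1.07838777.
Annualized real rate = 1.07838777^(1/3) − 1 = 2.5475% → 2.55%.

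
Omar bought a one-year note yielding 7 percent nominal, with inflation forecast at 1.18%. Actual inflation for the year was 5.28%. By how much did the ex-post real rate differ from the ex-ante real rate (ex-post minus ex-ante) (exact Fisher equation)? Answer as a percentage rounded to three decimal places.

Ex-ante: (1 + 0.0700)/(1 + 0.0118) − 1 = 5.7521%
Ex-post: (1 + 0.0700)/(1 + 0.0528) − 1 = 1.6337%
Difference (ex-post − ex-ante) = -4.1184% → -4.118%.

-4.118%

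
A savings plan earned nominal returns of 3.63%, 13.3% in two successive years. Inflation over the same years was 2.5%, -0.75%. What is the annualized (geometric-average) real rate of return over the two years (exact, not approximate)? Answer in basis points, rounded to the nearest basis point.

743 basis points

Compound the nominal returns: 1.0363 × 1.1330 = 1.17412790.
Compound inflation: 1.0250 × 0.9925 = 1.01731250.
Deflate: 1.17412790 / 1.01731250 = 1.15414673.
Annualized real rate = 1.15414673^(1/2) − 1 = 7.4312% → 743 basis points.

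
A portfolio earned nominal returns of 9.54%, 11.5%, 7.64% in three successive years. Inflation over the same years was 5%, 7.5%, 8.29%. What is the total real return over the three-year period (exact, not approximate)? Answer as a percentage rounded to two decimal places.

Nominal growth factor = 1.0954 × 1.1150 × 1.0764 = 1.314684
Price-level growth factor = 1.0500 × 1.0750 × 1.0829 = 1.222323
Real growth factor = 1.314684 / 1.222323 = 1.075561
Total real return = 1.075561 − 1 → 7.56%.

7.56%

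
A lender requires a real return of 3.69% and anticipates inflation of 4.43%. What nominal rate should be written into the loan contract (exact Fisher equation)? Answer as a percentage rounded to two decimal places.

8.28%

(1 + i) = (1 + r)(1 + π) = 1.03690 × 1.04430 = 1.08283467
i = 1.08283467 − 1, so the required nominal rate is 8.28%.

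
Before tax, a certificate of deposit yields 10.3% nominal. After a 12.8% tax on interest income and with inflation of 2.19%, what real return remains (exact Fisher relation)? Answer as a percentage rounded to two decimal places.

After-tax nominal return = 10.3% × (1 − 0.128) = 8.9816%.
1 + r = 1.089816 / 1.02190 = 1.066461
After-tax real rate = 1.066461 − 1 → 6.65%.

6.65%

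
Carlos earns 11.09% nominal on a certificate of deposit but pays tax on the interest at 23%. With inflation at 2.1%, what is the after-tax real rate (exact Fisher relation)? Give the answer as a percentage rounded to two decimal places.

After-tax nominal return = 11.09% × (1 − 0.23) = 8.5393%.
1 + r = 1.085393 / 1.02100 = 1.063069
After-tax real rate = 1.063069 − 1 → 6.31%.

6.31%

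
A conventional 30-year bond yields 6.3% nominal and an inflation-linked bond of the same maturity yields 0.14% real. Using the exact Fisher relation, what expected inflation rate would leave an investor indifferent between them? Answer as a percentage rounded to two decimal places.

6.15%

(1 + π) = (1 + i)/(1 + r) = 1.06300 / 1.00140 = 1.061514
Break-even inflation = 1.061514 − 1 → 6.15%.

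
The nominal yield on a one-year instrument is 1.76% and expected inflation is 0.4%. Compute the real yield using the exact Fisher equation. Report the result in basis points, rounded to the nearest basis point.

1 + r = 1.01760 / 1.00400 = 1.013546
r = 1.013546 − 1 = 1.3546%, i.e. 135 basis points.

135 basis points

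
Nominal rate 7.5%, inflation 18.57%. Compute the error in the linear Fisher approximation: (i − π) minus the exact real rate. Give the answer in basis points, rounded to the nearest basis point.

Approximate: r ≈ 7.500% − 18.570% = -11.0700%
Exact: (1 + 0.0750)/(1 + 0.1857) − 1 = -9.3363%
Error = -11.0700% − (-9.3363%) = -1.7337% → -173 basis points.

-173 basis points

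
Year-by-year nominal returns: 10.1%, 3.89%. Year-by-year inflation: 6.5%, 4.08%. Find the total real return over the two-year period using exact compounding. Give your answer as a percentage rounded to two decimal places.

Nominal growth factor = 1.1010 × 1.0389 = 1.143829
Price-level growth factor = 1.0650 × 1.0408 = 1.108452
Real growth factor = 1.143829 / 1.108452 = 1.031916
Total real return = 1.031916 − 1 → 3.19%.

3.19%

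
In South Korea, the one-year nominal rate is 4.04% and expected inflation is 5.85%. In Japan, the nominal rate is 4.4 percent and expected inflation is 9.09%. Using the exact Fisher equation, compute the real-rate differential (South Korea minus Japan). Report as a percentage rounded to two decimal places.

South Korea: (1 + 0.0404)/(1 + 0.0585) − 1 = -1.7100%
Japan: (1 + 0.0440)/(1 + 0.0909) − 1 = -4.2992%
Differential = -1.7100% − (-4.2992%) = 2.5892% → 2.59%.

2.59%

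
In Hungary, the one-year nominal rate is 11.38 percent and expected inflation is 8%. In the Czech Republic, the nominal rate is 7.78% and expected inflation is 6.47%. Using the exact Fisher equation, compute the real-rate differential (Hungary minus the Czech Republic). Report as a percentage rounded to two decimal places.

Hungary: (1 + 0.1138)/(1 + 0.0800) − 1 = 3.1296%
The Czech Republic: (1 + 0.0778)/(1 + 0.0647) − 1 = 1.2304%
Differential = 3.1296% − 1.2304% = 1.8992% → 1.90%.

1.90%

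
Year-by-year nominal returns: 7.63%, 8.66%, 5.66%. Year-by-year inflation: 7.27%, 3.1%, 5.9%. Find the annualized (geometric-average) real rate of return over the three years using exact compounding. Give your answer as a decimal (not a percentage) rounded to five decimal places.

0.01803

Nominal growth factor = 1.0763 × 1.0866 × 1.0566 = 1.23570171
Price-level growth factor = 1.0727 × 1.0310 × 1.0590 = 1.17120497
Real growth factor = 1.23570171 / 1.17120497 = 1.05506870
Annualized real rate = 1.05506870^(1/3) − 1 = 1.8029% → 0.01803.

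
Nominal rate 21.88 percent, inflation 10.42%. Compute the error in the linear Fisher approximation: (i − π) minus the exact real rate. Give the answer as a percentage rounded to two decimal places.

1.08%

Approximate: r ≈ 21.880% − 10.420% = 11.4600%
Exact: (1 + 0.2188)/(1 + 0.1042) − 1 = 10.3786%
Error = 11.4600% − 10.3786% = 1.0814% → 1.08%.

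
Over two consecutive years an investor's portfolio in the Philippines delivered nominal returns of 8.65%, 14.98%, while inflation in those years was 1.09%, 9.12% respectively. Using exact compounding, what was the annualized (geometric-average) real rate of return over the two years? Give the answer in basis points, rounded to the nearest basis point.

642 basis points

Compound the nominal returns: 1.0865 × 1.1498 = 1.24925770.
Compound inflation: 1.0109 × 1.0912 = 1.10309408.
Deflate: 1.24925770 / 1.10309408 = 1.13250331.
Annualized real rate = 1.13250331^(1/2) − 1 = 6.4191% → 642 basis points.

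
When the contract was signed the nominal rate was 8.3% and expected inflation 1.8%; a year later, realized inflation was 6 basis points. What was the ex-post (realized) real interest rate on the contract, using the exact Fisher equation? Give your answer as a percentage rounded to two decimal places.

Ex-post: (1 + 0.0830)/(1 + 0.0006) − 1 = 8.2351%
So the realized real rate is 8.24%.

8.24%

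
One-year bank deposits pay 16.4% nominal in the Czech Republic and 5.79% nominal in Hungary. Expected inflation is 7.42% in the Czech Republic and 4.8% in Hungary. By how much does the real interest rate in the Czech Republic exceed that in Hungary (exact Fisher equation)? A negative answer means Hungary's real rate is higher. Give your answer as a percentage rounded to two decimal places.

7.42%

The Czech Republic: (1 + 0.1640)/(1 + 0.0742) − 1 = 8.3597%
Hungary: (1 + 0.0579)/(1 + 0.0480) − 1 = 0.9447%
Differential = 8.3597% − 0.9447% = 7.4151% → 7.42%.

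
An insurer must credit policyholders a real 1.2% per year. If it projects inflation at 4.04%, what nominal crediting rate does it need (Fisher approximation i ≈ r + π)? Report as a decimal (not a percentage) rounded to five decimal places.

0.05240

i ≈ r + π = 1.2% + 4.04% = 0.05240.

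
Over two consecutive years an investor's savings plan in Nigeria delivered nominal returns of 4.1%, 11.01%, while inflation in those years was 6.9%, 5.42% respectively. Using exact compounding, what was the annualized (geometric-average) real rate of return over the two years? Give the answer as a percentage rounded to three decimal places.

1.264%

Compound the nominal returns: 1.0410 × 1.1101 = 1.15561410.
Compound inflation: 1.0690 × 1.0542 = 1.12693980.
Deflate: 1.15561410 / 1.12693980 = 1.02544439.
Annualized real rate = 1.02544439^(1/2) − 1 = 1.2642% → 1.264%.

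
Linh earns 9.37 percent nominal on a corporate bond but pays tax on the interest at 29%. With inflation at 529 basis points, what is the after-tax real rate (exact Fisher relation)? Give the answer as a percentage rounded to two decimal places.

After-tax nominal return = 9.37% × (1 − 0.29) = 6.6527%.
1 + r = 1.066527 / 1.05290 = 1.012942
After-tax real rate = 1.012942 − 1 → 1.29%.

1.29%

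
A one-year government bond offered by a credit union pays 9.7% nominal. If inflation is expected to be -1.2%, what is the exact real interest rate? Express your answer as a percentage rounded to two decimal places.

11.03%

1 + r = 1.09700 / 0.98800 = 1.110324
r = 1.110324 − 1 = 11.0324%, i.e. 11.03%.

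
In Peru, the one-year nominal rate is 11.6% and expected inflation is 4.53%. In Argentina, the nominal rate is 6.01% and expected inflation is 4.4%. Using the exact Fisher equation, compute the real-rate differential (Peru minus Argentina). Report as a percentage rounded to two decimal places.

5.22%

Peru: (1 + 0.1160)/(1 + 0.0453) − 1 = 6.7636%
Argentina: (1 + 0.0601)/(1 + 0.0440) − 1 = 1.5421%
Differential = 6.7636% − 1.5421% = 5.2215% → 5.22%.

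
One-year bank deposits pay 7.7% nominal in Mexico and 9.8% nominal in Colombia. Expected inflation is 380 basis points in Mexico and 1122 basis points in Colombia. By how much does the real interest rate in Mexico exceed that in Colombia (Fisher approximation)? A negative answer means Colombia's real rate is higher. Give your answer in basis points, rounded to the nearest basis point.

532 basis points

Mexico: 7.7% − 3.8% = 3.900%
Colombia: 9.8% − 11.22% = -1.420%
Differential = 5.320% → 532 basis points.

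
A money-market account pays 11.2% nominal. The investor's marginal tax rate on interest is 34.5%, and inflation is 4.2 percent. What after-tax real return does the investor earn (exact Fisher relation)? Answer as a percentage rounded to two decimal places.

After-tax nominal return = 11.2% × (1 − 0.345) = 7.3360%.
1 + r = 1.07336 / 1.04200 = 1.030096
After-tax real rate = 1.030096 − 1 → 3.01%.

3.01%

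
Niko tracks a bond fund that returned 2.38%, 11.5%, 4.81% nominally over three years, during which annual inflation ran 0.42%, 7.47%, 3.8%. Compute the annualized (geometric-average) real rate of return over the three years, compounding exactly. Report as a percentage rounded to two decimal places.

2.22%

Compound the nominal returns: 1.0238 × 1.1150 × 1.0481 = 1.19644493.
Compound inflation: 1.0042 × 1.0747 × 1.0380 = 1.12022386.
Deflate: 1.19644493 / 1.12022386 = 1.06804092.
Annualized real rate = 1.06804092^(1/3) − 1 = 2.2185% → 2.22%.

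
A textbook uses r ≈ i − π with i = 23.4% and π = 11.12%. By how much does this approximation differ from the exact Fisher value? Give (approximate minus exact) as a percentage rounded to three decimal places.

Approximate: r ≈ 23.400% − 11.120% = 12.2800%
Exact: (1 + 0.2340)/(1 + 0.1112) − 1 = 11.0511%
Error = 12.2800% − 11.0511% = 1.2289% → 1.229%.

1.229%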